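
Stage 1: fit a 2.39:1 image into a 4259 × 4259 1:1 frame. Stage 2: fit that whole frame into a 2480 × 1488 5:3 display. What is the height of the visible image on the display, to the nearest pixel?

623 px

First fit — 2.39:1 into 4259×4259 spans the width: 4259.00 × 1782.01.
Second fit — the 1:1 canvas into 2480×1488 spans the height: 1488.00 × 1488.00 (×0.3494 from 4259×4259).
Applying the same ×0.3494: 1782.01 → 622.59.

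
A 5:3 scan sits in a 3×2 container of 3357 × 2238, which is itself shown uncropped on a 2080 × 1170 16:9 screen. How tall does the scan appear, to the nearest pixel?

First fit — 5:3 into 3357×2238 spans the width: 3357.00 × 2014.20.
The 3×2 canvas is height-limited in 2080×1170, giving 1755.00 × 1170.00; scale factor 0.5228.
So the scan's height is 2014.20 × 0.5228 ≈ 1053.00.

1053 px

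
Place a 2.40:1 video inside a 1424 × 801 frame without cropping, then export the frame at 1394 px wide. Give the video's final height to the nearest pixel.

581 px

At 1424×801 the video is width-limited, so height = 1424 / 2.400 ≈ 593.33 px.
Scaling 1424 → 1394 is ×0.9789, so the height becomes 593.33 × 0.9789 ≈ 580.83 px.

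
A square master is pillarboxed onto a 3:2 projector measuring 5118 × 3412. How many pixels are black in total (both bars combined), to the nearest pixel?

Since 1.000 < 1.500, the master is height-limited.
The master is 3412 × 1/1 ≈ 3412.0000 px wide.
Black = 5118 − 3412.0000 = 1706.0000 px.
Bar area = 1706.0000 × 3412 ≈ 5820872 px.

5820872 pixels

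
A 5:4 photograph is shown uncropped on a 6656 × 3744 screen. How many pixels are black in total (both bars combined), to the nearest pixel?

7398144 pixels

5:4 is narrower than 16×9, so it spans the full height.
That makes the image 4680.0000 px wide (3744 × 5/4).
Leftover width: 6656 − 4680.0000 = 1976.0000 px.
That's 1976.0000 × 3744 ≈ 7398144 black pixels.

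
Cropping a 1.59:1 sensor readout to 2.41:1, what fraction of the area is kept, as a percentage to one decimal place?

The width stays; only height is cut (since 2.41:1 is wider than 1.59:1).
Area ratio = (1.590)/(2.410) = 65.98% retained.

66.0%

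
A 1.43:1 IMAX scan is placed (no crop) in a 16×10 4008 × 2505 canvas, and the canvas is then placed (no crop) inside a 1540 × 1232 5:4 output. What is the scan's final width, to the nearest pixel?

1.43:1 IMAX in 4008×2505: fills the height, so the scan is 3582.15 × 2505.00.
16×10 in 1540×1232: fills the width, so the intermediate becomes 1540.00 × 962.50 — a scale of ×0.3842.
The scan scales with it: width 3582.15 × 0.3842 ≈ 1376.38.

1376 px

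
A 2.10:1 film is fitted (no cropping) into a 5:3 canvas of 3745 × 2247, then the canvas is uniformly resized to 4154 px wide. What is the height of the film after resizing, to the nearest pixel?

1978 px

At 3745×2247 the film is width-limited, so height = 3745 / 2.100 ≈ 1783.33 px.
Resizing to 4154 px wide multiplies everything by 1.1092: 1783.33 → 1978.10 px.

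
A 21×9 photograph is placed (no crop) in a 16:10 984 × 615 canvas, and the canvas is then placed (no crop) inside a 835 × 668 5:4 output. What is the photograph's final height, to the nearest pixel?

First fit — 21×9 into 984×615 spans the width: 984.00 × 421.71.
16:10 in 835×668: fills the width, so the intermediate becomes 835.00 × 521.88 — a scale of ×0.8486.
So the photograph's height is 421.71 × 0.8486 ≈ 357.86.

358 px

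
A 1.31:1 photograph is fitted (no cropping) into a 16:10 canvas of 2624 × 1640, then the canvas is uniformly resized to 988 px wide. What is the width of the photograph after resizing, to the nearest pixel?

At 2624×1640 the photograph is height-limited, so width = 1640 × 1.310 ≈ 2148.40 px.
Scaling 2624 → 988 is ×0.3765, so the width becomes 2148.40 × 0.3765 ≈ 808.92 px.

809 px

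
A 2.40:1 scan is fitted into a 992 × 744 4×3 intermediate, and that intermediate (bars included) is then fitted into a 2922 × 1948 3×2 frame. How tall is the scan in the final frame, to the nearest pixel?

1082 px

First fit — 2.40:1 into 992×744 spans the width: 992.00 × 413.33.
4×3 in 2922×1948: fills the height, so the intermediate becomes 2597.33 × 1948.00 — a scale of ×2.6183.
Applying the same ×2.6183: 413.33 → 1082.22.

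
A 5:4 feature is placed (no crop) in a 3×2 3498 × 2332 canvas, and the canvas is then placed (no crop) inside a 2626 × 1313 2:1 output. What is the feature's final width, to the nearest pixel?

1641 px

5:4 in 3498×2332: fills the height, so the feature is 2915.00 × 2332.00.
The 3×2 canvas is height-limited in 2626×1313, giving 1969.50 × 1313.00; scale factor 0.5630.
Applying the same ×0.5630: 2915.00 → 1641.25.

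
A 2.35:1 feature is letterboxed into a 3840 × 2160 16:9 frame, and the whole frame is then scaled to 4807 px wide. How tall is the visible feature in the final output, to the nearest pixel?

2046 px

At 3840×2160 the feature is width-limited, so height = 3840 / 2.350 ≈ 1634.04 px.
The frame scales by 4807/3840 = 1.2518; 1634.04 × 1.2518 ≈ 2045.53 px.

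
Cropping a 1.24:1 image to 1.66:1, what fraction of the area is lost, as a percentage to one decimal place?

Going from 1.24:1 to 1.66:1 means cutting height while keeping width.
Area ratio = (1.240)/(1.660) = 74.70%; the remaining 25.30% is cropped out.

25.3%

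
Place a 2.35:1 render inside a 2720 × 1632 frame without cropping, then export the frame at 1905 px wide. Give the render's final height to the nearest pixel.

At 2720×1632 the render is width-limited, so height = 2720 / 2.350 ≈ 1157.45 px.
Resizing to 1905 px wide multiplies everything by 0.7004: 1157.45 → 810.64 px.

811 px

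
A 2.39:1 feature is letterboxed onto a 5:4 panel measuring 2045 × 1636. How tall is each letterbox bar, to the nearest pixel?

390 px

Since 2.390 > 1.250, the feature is width-limited.
Content height = 2045 / 2.390 ≈ 855.65 px.
Black = 1636 − 855.65 = 780.35 px, or 390.18 per bar.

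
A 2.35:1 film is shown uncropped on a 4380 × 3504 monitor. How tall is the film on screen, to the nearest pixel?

1864 px

Since 2.350 > 1.250, the film is width-limited.
That makes the image 1863.83 px tall (4380 / 2.350).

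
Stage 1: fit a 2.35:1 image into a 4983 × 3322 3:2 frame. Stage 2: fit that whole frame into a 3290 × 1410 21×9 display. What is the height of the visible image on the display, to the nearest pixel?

900 px

First fit — 2.35:1 into 4983×3322 spans the width: 4983.00 × 2120.43.
The 3:2 canvas is height-limited in 3290×1410, giving 2115.00 × 1410.00; scale factor 0.4244.
So the image's height is 2120.43 × 0.4244 ≈ 900.00.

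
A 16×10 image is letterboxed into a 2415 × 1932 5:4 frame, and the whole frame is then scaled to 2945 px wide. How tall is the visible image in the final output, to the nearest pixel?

1841 px

In the 2415×1932 frame the image fills the width: height = 2415 × 10/16 ≈ 1509.38 px.
The frame scales by 2945/2415 = 1.2195; 1509.38 × 1.2195 ≈ 1840.62 px.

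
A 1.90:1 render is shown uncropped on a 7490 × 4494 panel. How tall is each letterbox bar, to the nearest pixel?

276 px

Since 1.900 > 1.667, the render is width-limited.
Content height = 7490 / 1.900 ≈ 3942.11 px.
4494 − 3942.11 = 551.89 px of bars (275.95 each).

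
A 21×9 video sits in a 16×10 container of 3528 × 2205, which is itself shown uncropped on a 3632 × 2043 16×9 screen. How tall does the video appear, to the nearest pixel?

First fit — 21×9 into 3528×2205 spans the width: 3528.00 × 1512.00.
The 16×10 canvas is height-limited in 3632×2043, giving 3268.80 × 2043.00; scale factor 0.9265.
The video scales with it: height 1512.00 × 0.9265 ≈ 1400.91.

1401 px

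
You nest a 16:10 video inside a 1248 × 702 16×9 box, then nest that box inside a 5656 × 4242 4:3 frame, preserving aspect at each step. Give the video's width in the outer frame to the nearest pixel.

5090 px

First fit — 16:10 into 1248×702 spans the height: 1123.20 × 702.00.
The 16×9 canvas is width-limited in 5656×4242, giving 5656.00 × 3181.50; scale factor 4.5321.
Applying the same ×4.5321: 1123.20 → 5090.40.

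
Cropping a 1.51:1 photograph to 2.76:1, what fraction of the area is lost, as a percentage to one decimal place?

45.3%

Going from 1.51:1 to 2.76:1 means cutting height while keeping width.
Area ratio = (1.510)/(2.760) = 54.71%; the remaining 45.29% is cropped out.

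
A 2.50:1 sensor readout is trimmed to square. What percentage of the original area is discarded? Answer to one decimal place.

60.0%

The height stays; only width is cut (since square is narrower than 2.50:1).
Area ratio = (1.000)/(2.500) = 40.00%; the remaining 60.00% is cropped out.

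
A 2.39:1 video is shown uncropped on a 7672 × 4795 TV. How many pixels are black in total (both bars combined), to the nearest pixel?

Since 2.390 > 1.600, the video is width-limited.
That makes the image 3210.0418 px tall (7672 / 2.390).
4795 − 3210.0418 = 1584.9582 px of bars.
That's 1584.9582 × 7672 ≈ 12159799 black pixels.

12159799 pixels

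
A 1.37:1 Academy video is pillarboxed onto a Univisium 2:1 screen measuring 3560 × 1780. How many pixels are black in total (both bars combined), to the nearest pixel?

1.37:1 Academy (1.370) < Univisium 2:1 (2.000), so the video fills the height.
Content width = 1780 × 1.370 ≈ 2438.6000 px.
Leftover width: 3560 − 2438.6000 = 1121.4000 px.
That's 1121.4000 × 1780 ≈ 1996092 black pixels.

1996092 pixels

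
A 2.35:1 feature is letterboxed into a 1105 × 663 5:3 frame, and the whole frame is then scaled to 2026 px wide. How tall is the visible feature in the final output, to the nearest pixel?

At 1105×663 the feature is width-limited, so height = 1105 / 2.350 ≈ 470.21 px.
Scaling 1105 → 2026 is ×1.8335, so the height becomes 470.21 × 1.8335 ≈ 862.13 px.

862 px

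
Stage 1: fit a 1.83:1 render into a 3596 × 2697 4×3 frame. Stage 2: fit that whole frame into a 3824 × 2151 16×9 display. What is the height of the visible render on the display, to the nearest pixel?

Inside the 3596×2697 canvas the render is width-limited at 3596.00 × 1965.03.
4×3 in 3824×2151: fills the height, so the intermediate becomes 2868.00 × 2151.00 — a scale of ×0.7976.
Applying the same ×0.7976: 1965.03 → 1567.21.

1567 px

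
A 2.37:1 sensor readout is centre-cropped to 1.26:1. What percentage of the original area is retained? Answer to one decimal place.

53.2%

1.26:1 is narrower than 2.37:1, so the crop keeps the full height and trims the width.
Fraction kept = (1.260)/(2.370) ≈ 53.16%.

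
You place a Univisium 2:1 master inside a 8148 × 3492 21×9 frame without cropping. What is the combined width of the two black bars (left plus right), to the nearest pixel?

1164 px

Univisium 2:1 (2.000) < 21×9 (2.333), so the master fills the height.
That makes the image 6984.00 px wide (3492 × 2/1).
8148 − 6984.00 = 1164.00 px of bars.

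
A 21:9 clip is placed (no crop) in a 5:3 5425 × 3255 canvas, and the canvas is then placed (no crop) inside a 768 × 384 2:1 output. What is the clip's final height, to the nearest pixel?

274 px

21:9 in 5425×3255: fills the width, so the clip is 5425.00 × 2325.00.
The 5:3 canvas is height-limited in 768×384, giving 640.00 × 384.00; scale factor 0.1180.
So the clip's height is 2325.00 × 0.1180 ≈ 274.29.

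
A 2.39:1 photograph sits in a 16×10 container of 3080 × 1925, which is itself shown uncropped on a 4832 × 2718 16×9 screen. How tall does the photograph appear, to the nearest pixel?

1820 px

Inside the 3080×1925 canvas the photograph is width-limited at 3080.00 × 1288.70.
Second fit — the 16×10 canvas into 4832×2718 spans the height: 4348.80 × 2718.00 (×1.4119 from 3080×1925).
So the photograph's height is 1288.70 × 1.4119 ≈ 1819.58.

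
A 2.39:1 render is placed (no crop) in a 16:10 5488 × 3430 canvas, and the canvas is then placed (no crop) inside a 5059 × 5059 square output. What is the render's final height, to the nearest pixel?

Inside the 5488×3430 canvas the render is width-limited at 5488.00 × 2296.23.
Second fit — the 16:10 canvas into 5059×5059 spans the width: 5059.00 × 3161.88 (×0.9218 from 5488×3430).
So the render's height is 2296.23 × 0.9218 ≈ 2116.74.

2117 px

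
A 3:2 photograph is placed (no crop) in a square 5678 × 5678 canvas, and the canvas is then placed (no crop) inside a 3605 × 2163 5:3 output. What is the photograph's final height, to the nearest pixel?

1442 px

First fit — 3:2 into 5678×5678 spans the width: 5678.00 × 3785.33.
The square canvas is height-limited in 3605×2163, giving 2163.00 × 2163.00; scale factor 0.3809.
Applying the same ×0.3809: 3785.33 → 1442.00.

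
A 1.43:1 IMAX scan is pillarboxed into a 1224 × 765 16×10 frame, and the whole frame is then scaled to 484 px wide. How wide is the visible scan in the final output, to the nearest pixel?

Fitted into 1224×765, the scan spans the height; its width is 765 × 1.430 ≈ 1093.95 px.
The frame scales by 484/1224 = 0.3954; 1093.95 × 0.3954 ≈ 432.57 px.

433 px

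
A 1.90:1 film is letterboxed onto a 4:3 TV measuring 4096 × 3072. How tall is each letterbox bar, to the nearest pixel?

1.90:1 is wider than 4:3, so it spans the full width.
Content height = 4096 / 1.900 ≈ 2155.79 px.
Leftover height: 3072 − 2155.79 = 916.21 px → 458.11 each side.

458 px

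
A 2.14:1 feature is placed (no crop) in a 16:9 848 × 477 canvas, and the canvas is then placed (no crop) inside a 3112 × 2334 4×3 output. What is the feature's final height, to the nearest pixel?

First fit — 2.14:1 into 848×477 spans the width: 848.00 × 396.26.
16:9 in 3112×2334: fills the width, so the intermediate becomes 3112.00 × 1750.50 — a scale of ×3.6698.
Applying the same ×3.6698: 396.26 → 1454.21.

1454 px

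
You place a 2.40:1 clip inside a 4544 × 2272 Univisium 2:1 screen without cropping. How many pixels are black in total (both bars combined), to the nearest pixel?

2.40:1 (2.400) > Univisium 2:1 (2.000), so the clip fills the width.
That makes the image 1893.3333 px tall (4544 / 2.400).
2272 − 1893.3333 = 378.6667 px of bars.
Bar area = 378.6667 × 4544 ≈ 1720661 px.

1720661 pixels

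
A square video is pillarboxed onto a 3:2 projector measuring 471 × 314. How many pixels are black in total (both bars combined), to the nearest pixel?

49298 pixels

square (1.000) < 3:2 (1.500), so the video fills the height.
The video is 314 × 1/1 ≈ 314.0000 px wide.
Leftover width: 471 − 314.0000 = 157.0000 px.
That's 157.0000 × 314 ≈ 49298 black pixels.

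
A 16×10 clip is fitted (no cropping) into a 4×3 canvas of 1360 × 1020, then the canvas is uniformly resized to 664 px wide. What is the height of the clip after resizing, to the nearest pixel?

415 px

Fitted into 1360×1020, the clip spans the width; its height is 1360 × 10/16 ≈ 850.00 px.
The frame scales by 664/1360 = 0.4882; 850.00 × 0.4882 ≈ 415.00 px.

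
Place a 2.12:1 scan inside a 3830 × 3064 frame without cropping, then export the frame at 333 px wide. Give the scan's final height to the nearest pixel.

157 px

In the 3830×3064 frame the scan fills the width: height = 3830 / 2.120 ≈ 1806.60 px.
Scaling 3830 → 333 is ×0.0869, so the height becomes 1806.60 × 0.0869 ≈ 157.08 px.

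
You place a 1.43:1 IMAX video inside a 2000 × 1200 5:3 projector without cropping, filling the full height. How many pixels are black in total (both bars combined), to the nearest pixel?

340800 pixels

The video is 1200 × 1.430 ≈ 1716.0000 px wide.
2000 − 1716.0000 = 284.0000 px of bars.
Bar area = 284.0000 × 1200 ≈ 340800 px.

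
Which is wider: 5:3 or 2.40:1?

5:3 = 1.667 and 2.4; 2.4 > 1.667.

2.40:1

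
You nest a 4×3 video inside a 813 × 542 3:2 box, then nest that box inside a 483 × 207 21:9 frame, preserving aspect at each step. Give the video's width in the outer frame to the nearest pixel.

276 px

4×3 in 813×542: fills the height, so the video is 722.67 × 542.00.
3:2 in 483×207: fills the height, so the intermediate becomes 310.50 × 207.00 — a scale of ×0.3819.
Applying the same ×0.3819: 722.67 → 276.00.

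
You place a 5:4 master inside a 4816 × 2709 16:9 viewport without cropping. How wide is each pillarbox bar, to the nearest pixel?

5:4 is narrower than 16:9, so it spans the full height.
That makes the image 3386.25 px wide (2709 × 5/4).
Black = 4816 − 3386.25 = 1429.75 px, or 714.88 per bar.

715 px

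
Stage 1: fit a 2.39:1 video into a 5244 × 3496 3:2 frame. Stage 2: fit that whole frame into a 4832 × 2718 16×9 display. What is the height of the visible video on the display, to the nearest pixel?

2.39:1 in 5244×3496: fills the width, so the video is 5244.00 × 2194.14.
Second fit — the 3:2 canvas into 4832×2718 spans the height: 4077.00 × 2718.00 (×0.7775 from 5244×3496).
Applying the same ×0.7775: 2194.14 → 1705.86.

1706 px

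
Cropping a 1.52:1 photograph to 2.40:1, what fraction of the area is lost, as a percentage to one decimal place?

Going from 1.52:1 to 2.40:1 means cutting height while keeping width.
Area ratio = (1.520)/(2.400) = 63.33%; the remaining 36.67% is cropped out.

36.7%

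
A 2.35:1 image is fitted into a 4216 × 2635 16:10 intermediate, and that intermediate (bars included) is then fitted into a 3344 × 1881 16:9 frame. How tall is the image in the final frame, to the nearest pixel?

Inside the 4216×2635 canvas the image is width-limited at 4216.00 × 1794.04.
The 16:10 canvas is height-limited in 3344×1881, giving 3009.60 × 1881.00; scale factor 0.7139.
So the image's height is 1794.04 × 0.7139 ≈ 1280.68.

1281 px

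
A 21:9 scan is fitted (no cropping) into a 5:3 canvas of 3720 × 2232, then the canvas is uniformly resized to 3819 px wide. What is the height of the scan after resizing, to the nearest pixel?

In the 3720×2232 frame the scan fills the width: height = 3720 × 9/21 ≈ 1594.29 px.
Scaling 3720 → 3819 is ×1.0266, so the height becomes 1594.29 × 1.0266 ≈ 1636.71 px.

1637 px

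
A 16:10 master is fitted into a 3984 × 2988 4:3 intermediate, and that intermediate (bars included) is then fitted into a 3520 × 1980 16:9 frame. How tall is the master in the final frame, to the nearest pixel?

1650 px

First fit — 16:10 into 3984×2988 spans the width: 3984.00 × 2490.00.
Second fit — the 4:3 canvas into 3520×1980 spans the height: 2640.00 × 1980.00 (×0.6627 from 3984×2988).
The master scales with it: height 2490.00 × 0.6627 ≈ 1650.00.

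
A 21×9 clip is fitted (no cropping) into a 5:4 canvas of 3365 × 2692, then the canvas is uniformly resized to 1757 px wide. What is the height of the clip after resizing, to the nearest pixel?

753 px

Fitted into 3365×2692, the clip spans the width; its height is 3365 × 9/21 ≈ 1442.14 px.
The frame scales by 1757/3365 = 0.5221; 1442.14 × 0.5221 ≈ 753.00 px.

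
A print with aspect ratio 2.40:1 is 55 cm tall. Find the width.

132 cm

Width = 55 × 2.400 = 132.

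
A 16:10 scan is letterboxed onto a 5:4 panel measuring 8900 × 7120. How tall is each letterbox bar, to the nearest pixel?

Since 1.600 > 1.250, the scan is width-limited.
Content height = 8900 × 10/16 ≈ 5562.50 px.
Leftover height: 7120 − 5562.50 = 1557.50 px → 778.75 each side.

779 px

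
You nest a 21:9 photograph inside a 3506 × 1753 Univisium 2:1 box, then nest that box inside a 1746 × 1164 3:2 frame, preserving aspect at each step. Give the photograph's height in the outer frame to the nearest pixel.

Inside the 3506×1753 canvas the photograph is width-limited at 3506.00 × 1502.57.
The Univisium 2:1 canvas is width-limited in 1746×1164, giving 1746.00 × 873.00; scale factor 0.4980.
Applying the same ×0.4980: 1502.57 → 748.29.

748 px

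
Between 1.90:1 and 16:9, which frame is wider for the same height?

1.90:1

1.9 and 16:9 = 1.778; 1.9 > 1.778.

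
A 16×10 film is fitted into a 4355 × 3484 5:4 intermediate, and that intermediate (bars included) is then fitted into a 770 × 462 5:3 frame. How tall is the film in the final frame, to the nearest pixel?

361 px

First fit — 16×10 into 4355×3484 spans the width: 4355.00 × 2721.88.
Second fit — the 5:4 canvas into 770×462 spans the height: 577.50 × 462.00 (×0.1326 from 4355×3484).
So the film's height is 2721.88 × 0.1326 ≈ 360.94.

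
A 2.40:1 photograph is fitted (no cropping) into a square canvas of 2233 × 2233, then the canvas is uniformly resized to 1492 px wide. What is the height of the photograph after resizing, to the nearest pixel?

622 px

In the 2233×2233 frame the photograph fills the width: height = 2233 / 2.400 ≈ 930.42 px.
Scaling 2233 → 1492 is ×0.6682, so the height becomes 930.42 × 0.6682 ≈ 621.67 px.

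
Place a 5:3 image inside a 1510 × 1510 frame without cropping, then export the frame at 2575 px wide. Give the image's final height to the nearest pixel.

1545 px

At 1510×1510 the image is width-limited, so height = 1510 × 3/5 ≈ 906.00 px.
Scaling 1510 → 2575 is ×1.7053, so the height becomes 906.00 × 1.7053 ≈ 1545.00 px.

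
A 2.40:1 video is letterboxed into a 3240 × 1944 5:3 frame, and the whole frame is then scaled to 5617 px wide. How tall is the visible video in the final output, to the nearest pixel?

2340 px

In the 3240×1944 frame the video fills the width: height = 3240 / 2.400 ≈ 1350.00 px.
The frame scales by 5617/3240 = 1.7336; 1350.00 × 1.7336 ≈ 2340.42 px.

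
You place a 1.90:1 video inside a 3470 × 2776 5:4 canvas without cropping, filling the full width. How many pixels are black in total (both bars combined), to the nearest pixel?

3295404 pixels

That makes the image 1826.3158 px tall (3470 / 1.900).
Leftover height: 2776 − 1826.3158 = 949.6842 px.
Across the 3470-px span: 949.6842 × 3470 ≈ 3295404 px.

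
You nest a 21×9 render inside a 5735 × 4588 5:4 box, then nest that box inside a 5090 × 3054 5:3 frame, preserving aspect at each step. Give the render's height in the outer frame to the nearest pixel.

1636 px

21×9 in 5735×4588: fills the width, so the render is 5735.00 × 2457.86.
5:4 in 5090×3054: fills the height, so the intermediate becomes 3817.50 × 3054.00 — a scale of ×0.6656.
The render scales with it: height 2457.86 × 0.6656 ≈ 1636.07.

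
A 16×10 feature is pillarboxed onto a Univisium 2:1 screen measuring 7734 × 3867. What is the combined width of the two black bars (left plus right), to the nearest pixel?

1547 px

16×10 (1.600) < Univisium 2:1 (2.000), so the feature fills the height.
The feature is 3867 × 16/10 ≈ 6187.20 px wide.
Leftover width: 7734 − 6187.20 = 1546.80 px.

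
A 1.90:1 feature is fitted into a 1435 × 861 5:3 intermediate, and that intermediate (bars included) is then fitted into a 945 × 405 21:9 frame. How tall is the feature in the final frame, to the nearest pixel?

Inside the 1435×861 canvas the feature is width-limited at 1435.00 × 755.26.
5:3 in 945×405: fills the height, so the intermediate becomes 675.00 × 405.00 — a scale of ×0.4704.
The feature scales with it: height 755.26 × 0.4704 ≈ 355.26.

355 px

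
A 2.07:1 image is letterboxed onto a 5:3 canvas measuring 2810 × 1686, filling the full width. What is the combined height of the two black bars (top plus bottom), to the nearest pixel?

329 px

That makes the image 1357.49 px tall (2810 / 2.070).
Leftover height: 1686 − 1357.49 = 328.51 px.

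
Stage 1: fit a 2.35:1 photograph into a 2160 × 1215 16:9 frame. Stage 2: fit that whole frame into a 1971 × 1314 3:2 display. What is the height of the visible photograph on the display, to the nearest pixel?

839 px

First fit — 2.35:1 into 2160×1215 spans the width: 2160.00 × 919.15.
The 16:9 canvas is width-limited in 1971×1314, giving 1971.00 × 1108.69; scale factor 0.9125.
Applying the same ×0.9125: 919.15 → 838.72.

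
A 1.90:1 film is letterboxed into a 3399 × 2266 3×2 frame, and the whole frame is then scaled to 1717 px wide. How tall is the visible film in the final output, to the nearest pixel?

904 px

In the 3399×2266 frame the film fills the width: height = 3399 / 1.900 ≈ 1788.95 px.
Resizing to 1717 px wide multiplies everything by 0.5051: 1788.95 → 903.68 px.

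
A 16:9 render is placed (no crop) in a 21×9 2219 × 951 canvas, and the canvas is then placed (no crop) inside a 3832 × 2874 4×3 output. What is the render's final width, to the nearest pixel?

2920 px

First fit — 16:9 into 2219×951 spans the height: 1690.67 × 951.00.
21×9 in 3832×2874: fills the width, so the intermediate becomes 3832.00 × 1642.29 — a scale of ×1.7269.
So the render's width is 1690.67 × 1.7269 ≈ 2919.62.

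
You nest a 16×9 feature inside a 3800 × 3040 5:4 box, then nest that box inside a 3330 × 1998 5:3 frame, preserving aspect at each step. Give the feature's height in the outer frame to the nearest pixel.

1405 px

First fit — 16×9 into 3800×3040 spans the width: 3800.00 × 2137.50.
5:4 in 3330×1998: fills the height, so the intermediate becomes 2497.50 × 1998.00 — a scale of ×0.6572.
So the feature's height is 2137.50 × 0.6572 ≈ 1404.84.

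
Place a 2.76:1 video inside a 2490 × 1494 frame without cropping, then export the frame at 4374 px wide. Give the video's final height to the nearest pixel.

In the 2490×1494 frame the video fills the width: height = 2490 / 2.760 ≈ 902.17 px.
Resizing to 4374 px wide multiplies everything by 1.7566: 902.17 → 1584.78 px.

1585 px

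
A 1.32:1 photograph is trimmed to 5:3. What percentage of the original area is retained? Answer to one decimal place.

5:3 is wider than 1.32:1, so the crop keeps the full width and trims the height.
Area ratio = (1.320)/(1.667) = 79.20% retained.

79.2%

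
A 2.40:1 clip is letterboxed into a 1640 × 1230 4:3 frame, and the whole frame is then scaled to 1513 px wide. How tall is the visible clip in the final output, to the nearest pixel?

630 px

Fitted into 1640×1230, the clip spans the width; its height is 1640 / 2.400 ≈ 683.33 px.
Resizing to 1513 px wide multiplies everything by 0.9226: 683.33 → 630.42 px.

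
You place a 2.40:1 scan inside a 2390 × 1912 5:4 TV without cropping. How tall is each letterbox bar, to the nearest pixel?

458 px

2.40:1 (2.400) > 5:4 (1.250), so the scan fills the width.
The scan is 2390 / 2.400 ≈ 995.83 px tall.
1912 − 995.83 = 916.17 px of bars (458.08 each).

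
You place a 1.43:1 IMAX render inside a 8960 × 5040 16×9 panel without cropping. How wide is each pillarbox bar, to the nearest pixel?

876 px

1.43:1 IMAX (1.430) < 16×9 (1.778), so the render fills the height.
Content width = 5040 × 1.430 ≈ 7207.20 px.
Black = 8960 − 7207.20 = 1752.80 px, or 876.40 per bar.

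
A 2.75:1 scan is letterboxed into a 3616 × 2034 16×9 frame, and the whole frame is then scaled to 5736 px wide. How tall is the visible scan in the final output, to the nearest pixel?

Fitted into 3616×2034, the scan spans the width; its height is 3616 / 2.750 ≈ 1314.91 px.
Resizing to 5736 px wide multiplies everything by 1.5863: 1314.91 → 2085.82 px.

2086 px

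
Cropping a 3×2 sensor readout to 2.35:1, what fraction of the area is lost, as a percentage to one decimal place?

2.35:1 is wider than 3×2, so the crop keeps the full width and trims the height.
Area ratio = (1.500)/(2.350) = 63.83%; the remaining 36.17% is cropped out.

36.2%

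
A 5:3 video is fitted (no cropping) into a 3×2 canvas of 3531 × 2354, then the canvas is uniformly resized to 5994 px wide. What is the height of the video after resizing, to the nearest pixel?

3596 px

In the 3531×2354 frame the video fills the width: height = 3531 × 3/5 ≈ 2118.60 px.
Scaling 3531 → 5994 is ×1.6975, so the height becomes 2118.60 × 1.6975 ≈ 3596.40 px.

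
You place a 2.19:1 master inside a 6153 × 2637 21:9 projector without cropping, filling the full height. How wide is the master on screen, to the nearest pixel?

That makes the image 5775.03 px wide (2637 × 2.190).

5775 px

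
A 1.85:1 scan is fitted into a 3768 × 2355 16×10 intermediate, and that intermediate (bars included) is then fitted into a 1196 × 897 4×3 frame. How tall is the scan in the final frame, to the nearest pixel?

646 px

Inside the 3768×2355 canvas the scan is width-limited at 3768.00 × 2036.76.
16×10 in 1196×897: fills the width, so the intermediate becomes 1196.00 × 747.50 — a scale of ×0.3174.
Applying the same ×0.3174: 2036.76 → 646.49.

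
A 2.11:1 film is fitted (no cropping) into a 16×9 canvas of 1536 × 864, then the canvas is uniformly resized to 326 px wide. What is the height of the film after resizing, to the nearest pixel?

155 px

In the 1536×864 frame the film fills the width: height = 1536 / 2.110 ≈ 727.96 px.
Resizing to 326 px wide multiplies everything by 0.2122: 727.96 → 154.50 px.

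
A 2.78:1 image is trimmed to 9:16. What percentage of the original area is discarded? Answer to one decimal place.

79.8%

The height stays; only width is cut (since 9:16 is narrower than 2.78:1).
Fraction kept = (0.562)/(2.780) ≈ 20.23%, so 79.77% is lost.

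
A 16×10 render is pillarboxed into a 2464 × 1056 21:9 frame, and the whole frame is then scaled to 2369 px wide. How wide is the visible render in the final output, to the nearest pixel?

1624 px

Fitted into 2464×1056, the render spans the height; its width is 1056 × 16/10 ≈ 1689.60 px.
The frame scales by 2369/2464 = 0.9614; 1689.60 × 0.9614 ≈ 1624.46 px.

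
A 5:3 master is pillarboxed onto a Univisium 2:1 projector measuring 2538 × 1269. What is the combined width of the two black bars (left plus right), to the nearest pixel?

423 px

5:3 (1.667) < Univisium 2:1 (2.000), so the master fills the height.
That makes the image 2115.00 px wide (1269 × 5/3).
Leftover width: 2538 − 2115.00 = 423.00 px.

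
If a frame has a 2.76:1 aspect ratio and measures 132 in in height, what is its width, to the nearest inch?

364 in

Width = 132 × 2.760 = 364.32.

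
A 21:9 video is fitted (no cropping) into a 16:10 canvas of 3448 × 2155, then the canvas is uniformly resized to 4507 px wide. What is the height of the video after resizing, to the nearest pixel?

At 3448×2155 the video is width-limited, so height = 3448 × 9/21 ≈ 1477.71 px.
The frame scales by 4507/3448 = 1.3071; 1477.71 × 1.3071 ≈ 1931.57 px.

1932 px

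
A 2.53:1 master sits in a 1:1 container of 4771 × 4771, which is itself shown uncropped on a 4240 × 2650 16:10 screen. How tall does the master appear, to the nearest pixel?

1047 px

Inside the 4771×4771 canvas the master is width-limited at 4771.00 × 1885.77.
The 1:1 canvas is height-limited in 4240×2650, giving 2650.00 × 2650.00; scale factor 0.5554.
The master scales with it: height 1885.77 × 0.5554 ≈ 1047.43.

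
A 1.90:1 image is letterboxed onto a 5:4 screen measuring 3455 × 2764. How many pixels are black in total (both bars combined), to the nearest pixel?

1.90:1 is wider than 5:4, so it spans the full width.
The image is 3455 / 1.900 ≈ 1818.4211 px tall.
2764 − 1818.4211 = 945.5789 px of bars.
That's 945.5789 × 3455 ≈ 3266975 black pixels.

3266975 pixels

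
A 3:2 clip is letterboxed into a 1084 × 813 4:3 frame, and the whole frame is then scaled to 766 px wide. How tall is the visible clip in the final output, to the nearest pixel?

511 px

In the 1084×813 frame the clip fills the width: height = 1084 × 2/3 ≈ 722.67 px.
Resizing to 766 px wide multiplies everything by 0.7066: 722.67 → 510.67 px.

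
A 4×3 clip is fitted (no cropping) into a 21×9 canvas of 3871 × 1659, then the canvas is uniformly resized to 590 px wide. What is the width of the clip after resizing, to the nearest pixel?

Fitted into 3871×1659, the clip spans the height; its width is 1659 × 4/3 ≈ 2212.00 px.
Resizing to 590 px wide multiplies everything by 0.1524: 2212.00 → 337.14 px.

337 px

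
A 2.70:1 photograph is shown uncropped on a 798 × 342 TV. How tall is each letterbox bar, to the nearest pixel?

2.70:1 is wider than 21:9, so it spans the full width.
That makes the image 295.56 px tall (798 / 2.700).
Black = 342 − 295.56 = 46.44 px, or 23.22 per bar.

23 px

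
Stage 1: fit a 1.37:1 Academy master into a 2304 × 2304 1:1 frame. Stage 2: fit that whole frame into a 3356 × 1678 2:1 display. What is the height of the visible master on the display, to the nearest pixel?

Inside the 2304×2304 canvas the master is width-limited at 2304.00 × 1681.75.
The 1:1 canvas is height-limited in 3356×1678, giving 1678.00 × 1678.00; scale factor 0.7283.
Applying the same ×0.7283: 1681.75 → 1224.82.

1225 px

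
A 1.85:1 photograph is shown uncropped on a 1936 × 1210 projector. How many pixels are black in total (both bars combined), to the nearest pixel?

1.85:1 is wider than 16×10, so it spans the full width.
The photograph is 1936 / 1.850 ≈ 1046.4865 px tall.
1210 − 1046.4865 = 163.5135 px of bars.
Bar area = 163.5135 × 1936 ≈ 316562 px.

316562 pixels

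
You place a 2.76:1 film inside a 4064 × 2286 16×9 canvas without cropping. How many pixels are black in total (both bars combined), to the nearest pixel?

3306211 pixels

2.76:1 is wider than 16×9, so it spans the full width.
Content height = 4064 / 2.760 ≈ 1472.4638 px.
Leftover height: 2286 − 1472.4638 = 813.5362 px.
That's 813.5362 × 4064 ≈ 3306211 black pixels.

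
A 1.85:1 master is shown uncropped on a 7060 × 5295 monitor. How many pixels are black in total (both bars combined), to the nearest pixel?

1.85:1 is wider than 4:3, so it spans the full width.
That makes the image 3816.2162 px tall (7060 / 1.850).
Leftover height: 5295 − 3816.2162 = 1478.7838 px.
Bar area = 1478.7838 × 7060 ≈ 10440214 px.

10440214 pixels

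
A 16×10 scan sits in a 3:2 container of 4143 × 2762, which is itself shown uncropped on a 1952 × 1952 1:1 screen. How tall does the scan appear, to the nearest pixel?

1220 px

16×10 in 4143×2762: fills the width, so the scan is 4143.00 × 2589.38.
3:2 in 1952×1952: fills the width, so the intermediate becomes 1952.00 × 1301.33 — a scale of ×0.4712.
The scan scales with it: height 2589.38 × 0.4712 ≈ 1220.00.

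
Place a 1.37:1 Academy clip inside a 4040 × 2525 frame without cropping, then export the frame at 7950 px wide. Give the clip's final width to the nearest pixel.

In the 4040×2525 frame the clip fills the height: width = 2525 × 1.370 ≈ 3459.25 px.
Scaling 4040 → 7950 is ×1.9678, so the width becomes 3459.25 × 1.9678 ≈ 6807.19 px.

6807 px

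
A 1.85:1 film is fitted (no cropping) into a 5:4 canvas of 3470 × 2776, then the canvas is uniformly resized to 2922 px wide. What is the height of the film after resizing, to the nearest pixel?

1579 px

In the 3470×2776 frame the film fills the width: height = 3470 / 1.850 ≈ 1875.68 px.
Resizing to 2922 px wide multiplies everything by 0.8421: 1875.68 → 1579.46 px.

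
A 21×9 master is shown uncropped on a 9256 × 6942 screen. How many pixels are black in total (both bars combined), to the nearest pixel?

Since 2.333 > 1.333, the master is width-limited.
That makes the image 3966.8571 px tall (9256 × 9/21).
Black = 6942 − 3966.8571 = 2975.1429 px.
Bar area = 2975.1429 × 9256 ≈ 27537922 px.

27537922 pixels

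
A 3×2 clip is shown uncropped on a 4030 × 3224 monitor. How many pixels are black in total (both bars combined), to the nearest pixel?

3×2 is wider than 5:4, so it spans the full width.
The clip is 4030 × 2/3 ≈ 2686.6667 px tall.
Leftover height: 3224 − 2686.6667 = 537.3333 px.
Bar area = 537.3333 × 4030 ≈ 2165453 px.

2165453 pixels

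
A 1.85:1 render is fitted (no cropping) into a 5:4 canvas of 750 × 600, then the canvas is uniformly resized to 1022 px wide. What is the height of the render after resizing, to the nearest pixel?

552 px

In the 750×600 frame the render fills the width: height = 750 / 1.850 ≈ 405.41 px.
Resizing to 1022 px wide multiplies everything by 1.3627: 405.41 → 552.43 px.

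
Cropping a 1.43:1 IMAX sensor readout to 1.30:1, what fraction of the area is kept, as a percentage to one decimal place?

90.9%

The height stays; only width is cut (since 1.30:1 is narrower than 1.43:1 IMAX).
Area ratio = (1.300)/(1.430) = 90.91% retained.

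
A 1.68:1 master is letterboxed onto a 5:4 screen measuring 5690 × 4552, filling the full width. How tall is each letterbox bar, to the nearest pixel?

583 px

That makes the image 3386.90 px tall (5690 / 1.680).
4552 − 3386.90 = 1165.10 px of bars (582.55 each).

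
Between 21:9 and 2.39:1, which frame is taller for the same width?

21:9

21:9 = 2.333 and 2.39; 2.39 > 2.333. The smaller width-to-height ratio is the taller frame.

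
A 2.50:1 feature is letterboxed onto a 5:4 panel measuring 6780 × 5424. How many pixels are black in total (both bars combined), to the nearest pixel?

18387360 pixels

Since 2.500 > 1.250, the feature is width-limited.
Content height = 6780 / 2.500 ≈ 2712.0000 px.
Black = 5424 − 2712.0000 = 2712.0000 px.
Across the 6780-px span: 2712.0000 × 6780 ≈ 18387360 px.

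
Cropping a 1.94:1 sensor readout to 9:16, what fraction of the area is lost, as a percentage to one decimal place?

Going from 1.94:1 to 9:16 means cutting width while keeping height.
Fraction kept = (0.562)/(1.940) ≈ 28.99%, so 71.01% is lost.

71.0%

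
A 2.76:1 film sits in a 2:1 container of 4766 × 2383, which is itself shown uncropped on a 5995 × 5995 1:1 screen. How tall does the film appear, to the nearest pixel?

Inside the 4766×2383 canvas the film is width-limited at 4766.00 × 1726.81.
Second fit — the 2:1 canvas into 5995×5995 spans the width: 5995.00 × 2997.50 (×1.2579 from 4766×2383).
The film scales with it: height 1726.81 × 1.2579 ≈ 2172.10.

2172 px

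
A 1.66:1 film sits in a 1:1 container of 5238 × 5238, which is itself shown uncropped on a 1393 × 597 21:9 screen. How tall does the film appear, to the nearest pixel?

360 px

Inside the 5238×5238 canvas the film is width-limited at 5238.00 × 3155.42.
Second fit — the 1:1 canvas into 1393×597 spans the height: 597.00 × 597.00 (×0.1140 from 5238×5238).
The film scales with it: height 3155.42 × 0.1140 ≈ 359.64.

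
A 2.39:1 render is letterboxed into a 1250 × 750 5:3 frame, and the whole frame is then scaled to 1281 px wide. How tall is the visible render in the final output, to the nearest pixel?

536 px

Fitted into 1250×750, the render spans the width; its height is 1250 / 2.390 ≈ 523.01 px.
Scaling 1250 → 1281 is ×1.0248, so the height becomes 523.01 × 1.0248 ≈ 535.98 px.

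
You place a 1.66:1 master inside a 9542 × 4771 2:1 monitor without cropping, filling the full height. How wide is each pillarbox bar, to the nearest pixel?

811 px

Content width = 4771 × 1.660 ≈ 7919.86 px.
9542 − 7919.86 = 1622.14 px of bars (811.07 each).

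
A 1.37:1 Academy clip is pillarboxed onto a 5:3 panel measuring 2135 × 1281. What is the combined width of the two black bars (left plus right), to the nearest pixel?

380 px

1.37:1 Academy is narrower than 5:3, so it spans the full height.
That makes the image 1754.97 px wide (1281 × 1.370).
Black = 2135 − 1754.97 = 380.03 px.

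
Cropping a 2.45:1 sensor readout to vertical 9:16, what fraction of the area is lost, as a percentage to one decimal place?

vertical 9:16 is narrower than 2.45:1, so the crop keeps the full height and trims the width.
Fraction kept = (0.562)/(2.450) ≈ 22.96%, so 77.04% is lost.

77.0%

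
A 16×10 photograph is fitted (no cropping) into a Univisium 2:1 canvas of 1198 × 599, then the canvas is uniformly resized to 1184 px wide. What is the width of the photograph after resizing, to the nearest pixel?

947 px

Fitted into 1198×599, the photograph spans the height; its width is 599 × 16/10 ≈ 958.40 px.
Scaling 1198 → 1184 is ×0.9883, so the width becomes 958.40 × 0.9883 ≈ 947.20 px.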